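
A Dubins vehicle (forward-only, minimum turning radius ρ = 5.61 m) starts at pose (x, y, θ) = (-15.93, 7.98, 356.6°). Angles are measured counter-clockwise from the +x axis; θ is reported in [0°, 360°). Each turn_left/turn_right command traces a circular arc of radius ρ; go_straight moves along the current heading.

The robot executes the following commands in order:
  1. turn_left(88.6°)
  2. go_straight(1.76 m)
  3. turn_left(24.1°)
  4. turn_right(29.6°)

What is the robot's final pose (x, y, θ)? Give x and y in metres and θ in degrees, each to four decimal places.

(-10.3802, 20.0454, 79.7000°)

set_pose: (x, y, θ) = (-15.9300, 7.9800, 356.6000°), ρ = 5.61
turn_left(88.6°): centre at ρ to the left, rotate +88.6° → (-10.0070, 13.1107, 445.2000° ≡ 85.2000°)
go_straight(1.76): x += 1.76·cos θ, y += 1.76·sin θ → (-9.8597, 14.8645, 85.2000°)
turn_left(24.1°): centre at ρ to the left, rotate +24.1° → (-10.1553, 17.1881, 109.3000°)
turn_right(29.6°): centre at ρ to the right, rotate −29.6° → (-10.3802, 20.0454, 79.7000°)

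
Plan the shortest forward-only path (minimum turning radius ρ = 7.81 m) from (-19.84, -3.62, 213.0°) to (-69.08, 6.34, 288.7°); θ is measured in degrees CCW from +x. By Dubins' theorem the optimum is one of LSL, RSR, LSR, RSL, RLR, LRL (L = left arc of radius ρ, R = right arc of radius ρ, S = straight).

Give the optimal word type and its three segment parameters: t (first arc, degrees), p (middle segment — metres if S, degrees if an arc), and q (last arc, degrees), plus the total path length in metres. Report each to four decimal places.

RSL: t = 66.1776°, p = 34.6972 m, q = 141.8776°, L = 63.0573 m

Let ψ = atan2(Δy, Δx) = atan2(9.96, -49.24) = 168.5648° be the start→goal bearing.
Normalize: d = |goal − start| / ρ = 50.237229/7.81 = 6.432424, α = (θ_start − ψ) mod 360° = 44.4352° = 0.775540 rad, β = (θ_goal − ψ) mod 360° = 120.1352° = 2.096755 rad.
Common terms: sin α = 0.700102, cos α = 0.714043, sin β = 0.864843, cos β = -0.502042, cos(α−β) = 0.246999, d² = 41.376075. Work in radians in the unit-radius frame; every candidate has L = ρ·(t + p + q).
LSL: p² = 2 + d² − 2cos(α−β) + 2d(sin α − sin β) = 40.762706; p = √p² = 6.384568; φ = atan2(cos β − cos α, d + sin α − sin β) = -0.191643 rad; t = (φ − α) mod 2π = 5.316001 rad, q = (β − φ) mod 2π = 2.288398 rad → L = 7.81·(5.316001 + 6.384568 + 2.288398) = 7.81·13.988967 = 109.253835 m
RSR: p² = 2 + d² − 2cos(α−β) + 2d(sin β − sin α) = 45.001448; p = √p² = 6.708312; φ = atan2(cos α − cos β, d − sin α + sin β) = 0.182288 rad; t = (α − φ) mod 2π = 0.593252 rad, q = (φ − β) mod 2π = 4.368719 rad → L = 7.81·(0.593252 + 6.708312 + 4.368719) = 7.81·11.670283 = 91.144910 m
LSR: p² = d² − 2 + 2cos(α−β) + 2d(sin α + sin β) = 60.002855; p = √p² = 7.746151; φ = atan2(−cos α − cos β, d + sin α + sin β) − atan2(−2, p) = 0.226172 rad; t = (φ − α) mod 2π = 5.733817 rad, q = (φ − β) mod 2π = 4.412603 rad → L = 7.81·(5.733817 + 7.746151 + 4.412603) = 7.81·17.892570 = 139.740975 m
RSL: p² = d² − 2 + 2cos(α−β) − 2d(sin α + sin β) = 19.737291; p = √p² = 4.442667; φ = atan2(cos α + cos β, d − sin α − sin β) − atan2(2, p) = -0.379477 rad; t = (α − φ) mod 2π = 1.155017 rad, q = (β − φ) mod 2π = 2.476231 rad → L = 7.81·(1.155017 + 4.442667 + 2.476231) = 7.81·8.073915 = 63.057278 m
RLR: c = (6 − d² + 2cos(α−β) + 2d(sin α − sin β))/8 = -4.625181, |c| > 1 → infeasible
LRL: c = (6 − d² + 2cos(α−β) − 2d(sin α − sin β))/8 = -4.095338, |c| > 1 → infeasible
Shortest: RSL with L = 63.057278 m ≈ 63.0573 m
Convert RSL to answer units (arcs ×180/π): t = 1.155017·180/π = 66.1776°, p = ρ·p = 7.81·4.442667 = 34.6972 m, q = 2.476231·180/π = 141.8776°, L = 63.0573 m.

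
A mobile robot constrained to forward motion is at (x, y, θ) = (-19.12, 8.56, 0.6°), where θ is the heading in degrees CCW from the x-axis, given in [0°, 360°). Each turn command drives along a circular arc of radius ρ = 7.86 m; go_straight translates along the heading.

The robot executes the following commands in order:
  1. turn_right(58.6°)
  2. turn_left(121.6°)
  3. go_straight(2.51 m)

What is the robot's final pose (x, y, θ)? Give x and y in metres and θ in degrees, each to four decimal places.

(2.4500, 7.7842, 63.6000°)

set_pose: (x, y, θ) = (-19.1200, 8.5600, 0.6000°), ρ = 7.86
turn_right(58.6°): centre at ρ to the right, rotate −58.6° → (-12.3720, 4.8656, -58.0000° ≡ 302.0000°)
turn_left(121.6°): centre at ρ to the left, rotate +121.6° → (1.3339, 5.5359, 423.6000° ≡ 63.6000°)
go_straight(2.51): x += 2.51·cos θ, y += 2.51·sin θ → (2.4500, 7.7842, 63.6000°)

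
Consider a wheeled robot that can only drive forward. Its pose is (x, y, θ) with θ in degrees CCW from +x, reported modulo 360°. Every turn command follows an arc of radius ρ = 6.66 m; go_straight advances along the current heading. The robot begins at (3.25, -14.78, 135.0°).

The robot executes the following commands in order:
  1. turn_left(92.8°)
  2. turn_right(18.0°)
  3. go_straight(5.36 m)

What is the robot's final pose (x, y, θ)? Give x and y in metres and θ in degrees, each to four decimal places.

(-12.6682, -18.9851, 209.8000°)

set_pose: (x, y, θ) = (3.2500, -14.7800, 135.0000°), ρ = 6.66
turn_left(92.8°): centre at ρ to the left, rotate +92.8° → (-6.3931, -15.0157, 227.8000°)
turn_right(18.0°): centre at ρ to the right, rotate −18.0° → (-8.0170, -16.3213, 209.8000°)
go_straight(5.36): x += 5.36·cos θ, y += 5.36·sin θ → (-12.6682, -18.9851, 209.8000°)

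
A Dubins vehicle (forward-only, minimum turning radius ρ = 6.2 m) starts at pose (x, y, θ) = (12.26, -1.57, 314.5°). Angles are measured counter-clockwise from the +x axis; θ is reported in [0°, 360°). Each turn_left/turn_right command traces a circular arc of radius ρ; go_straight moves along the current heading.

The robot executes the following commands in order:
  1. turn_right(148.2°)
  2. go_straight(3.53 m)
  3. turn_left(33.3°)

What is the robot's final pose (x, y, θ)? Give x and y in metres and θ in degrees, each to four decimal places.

(-0.6083, -11.2861, 199.6000°)

set_pose: (x, y, θ) = (12.2600, -1.5700, 314.5000°), ρ = 6.2
turn_right(148.2°): centre at ρ to the right, rotate −148.2° → (6.3695, -11.9392, 166.3000°)
go_straight(3.53): x += 3.53·cos θ, y += 3.53·sin θ → (2.9399, -11.1032, 166.3000°)
turn_left(33.3°): centre at ρ to the left, rotate +33.3° → (-0.6083, -11.2861, 199.6000°)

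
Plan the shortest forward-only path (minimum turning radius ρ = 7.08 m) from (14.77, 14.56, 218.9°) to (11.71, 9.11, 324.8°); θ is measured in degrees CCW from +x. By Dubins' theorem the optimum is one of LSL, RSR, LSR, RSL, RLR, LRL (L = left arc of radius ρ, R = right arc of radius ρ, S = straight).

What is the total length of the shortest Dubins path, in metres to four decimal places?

50.7298 m

Let ψ = atan2(Δy, Δx) = atan2(-5.45, -3.06) = -119.3128° be the start→goal bearing.
Normalize: d = |goal − start| / ρ = 6.250288/7.08 = 0.882809, α = (θ_start − ψ) mod 360° = 338.2128° = 5.902927 rad, β = (θ_goal − ψ) mod 360° = 84.1128° = 1.468046 rad.
Common terms: sin α = -0.371160, cos α = 0.928569, sin β = 0.994726, cos β = 0.102570, cos(α−β) = -0.273959, d² = 0.779352. Work in radians in the unit-radius frame; every candidate has L = ρ·(t + p + q).
LSL: p² = 2 + d² − 2cos(α−β) + 2d(sin α − sin β) = 0.915637; p = √p² = 0.956889; φ = atan2(cos β − cos α, d + sin α − sin β) = -2.099994 rad; t = (φ − α) mod 2π = 4.563449 rad, q = (β − φ) mod 2π = 3.568040 rad → L = 7.08·(4.563449 + 0.956889 + 3.568040) = 7.08·9.088378 = 64.345719 m
RSR: p² = 2 + d² − 2cos(α−β) + 2d(sin β − sin α) = 5.738903; p = √p² = 2.395601; φ = atan2(cos α − cos β, d − sin α + sin β) = 0.352024 rad; t = (α − φ) mod 2π = 5.550903 rad, q = (φ − β) mod 2π = 5.167164 rad → L = 7.08·(5.550903 + 2.395601 + 5.167164) = 7.08·13.113668 = 92.844768 m
LSR: p² = d² − 2 + 2cos(α−β) + 2d(sin α + sin β) = -0.667588 < 0 → infeasible
RSL: p² = d² − 2 + 2cos(α−β) − 2d(sin α + sin β) = -2.869545 < 0 → infeasible
RLR: c = (6 − d² + 2cos(α−β) + 2d(sin α − sin β))/8 = 0.282637; p = 2π − arccos c = 4.998931 rad; φ = atan2(cos α − cos β, d − sin α + sin β) = 0.352024 rad; t = (α − φ + p/2) mod 2π = 1.767184 rad, q = (α − β − t + p) mod 2π = 1.383444 rad → L = 7.08·(1.767184 + 4.998931 + 1.383444) = 7.08·8.149559 = 57.698875 m
LRL: c = (6 − d² + 2cos(α−β) − 2d(sin α − sin β))/8 = 0.885545; p = 2π − arccos c = 5.800056 rad; φ = atan2(cos β − cos α, d + sin α − sin β) = -2.099994 rad; t = (φ − α + p/2) mod 2π = 1.180292 rad, q = (β − α − t + p) mod 2π = 0.184882 rad → L = 7.08·(1.180292 + 5.800056 + 0.184882) = 7.08·7.165230 = 50.729825 m
Shortest: LRL with L = 50.729825 m ≈ 50.7298 m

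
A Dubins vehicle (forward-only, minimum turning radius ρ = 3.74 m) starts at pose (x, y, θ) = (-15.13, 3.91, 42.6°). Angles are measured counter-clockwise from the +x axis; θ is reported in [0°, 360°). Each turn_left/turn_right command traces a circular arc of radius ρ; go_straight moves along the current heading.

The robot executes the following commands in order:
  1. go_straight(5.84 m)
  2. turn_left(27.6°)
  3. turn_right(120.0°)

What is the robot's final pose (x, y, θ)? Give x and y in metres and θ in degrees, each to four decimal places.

set_pose: (x, y, θ) = (-15.1300, 3.9100, 42.6000°), ρ = 3.74
go_straight(5.84): x += 5.84·cos θ, y += 5.84·sin θ → (-10.8312, 7.8630, 42.6000°)
turn_left(27.6°): centre at ρ to the left, rotate +27.6° → (-9.8438, 9.3491, 70.2000°)
turn_right(120.0°): centre at ρ to the right, rotate −120.0° → (-3.4683, 10.4962, -49.8000° ≡ 310.2000°)

(-3.4683, 10.4962, 310.2000°)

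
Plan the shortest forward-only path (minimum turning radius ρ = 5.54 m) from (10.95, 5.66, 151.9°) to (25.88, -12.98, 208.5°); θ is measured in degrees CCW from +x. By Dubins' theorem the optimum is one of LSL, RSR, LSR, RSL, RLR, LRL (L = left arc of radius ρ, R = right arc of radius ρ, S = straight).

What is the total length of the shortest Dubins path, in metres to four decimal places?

Let ψ = atan2(Δy, Δx) = atan2(-18.64, 14.93) = -51.3065° be the start→goal bearing.
Normalize: d = |goal − start| / ρ = 23.882096/5.54 = 4.310848, α = (θ_start − ψ) mod 360° = 203.2065° = 3.546622 rad, β = (θ_goal − ψ) mod 360° = 259.8065° = 4.534478 rad.
Common terms: sin α = -0.394046, cos α = -0.919091, sin β = -0.984216, cos β = -0.176974, cos(α−β) = 0.550481, d² = 18.583407. Work in radians in the unit-radius frame; every candidate has L = ρ·(t + p + q).
LSL: p² = 2 + d² − 2cos(α−β) + 2d(sin α − sin β) = 24.570711; p = √p² = 4.956885; φ = atan2(cos β − cos α, d + sin α − sin β) = 0.150279 rad; t = (φ − α) mod 2π = 2.886843 rad, q = (β − φ) mod 2π = 4.384199 rad → L = 5.54·(2.886843 + 4.956885 + 4.384199) = 5.54·12.227927 = 67.742715 m
RSR: p² = 2 + d² − 2cos(α−β) + 2d(sin β − sin α) = 14.394181; p = √p² = 3.793966; φ = atan2(cos α − cos β, d − sin α + sin β) = -0.196874 rad; t = (α − φ) mod 2π = 3.743496 rad, q = (φ − β) mod 2π = 1.551833 rad → L = 5.54·(3.743496 + 3.793966 + 1.551833) = 5.54·9.089295 = 50.354696 m
LSR: p² = d² − 2 + 2cos(α−β) + 2d(sin α + sin β) = 5.801420; p = √p² = 2.408614; φ = atan2(−cos α − cos β, d + sin α + sin β) − atan2(−2, p) = 1.050654 rad; t = (φ − α) mod 2π = 3.787218 rad, q = (φ − β) mod 2π = 2.799361 rad → L = 5.54·(3.787218 + 2.408614 + 2.799361) = 5.54·8.995193 = 49.833367 m
RSL: p² = d² − 2 + 2cos(α−β) − 2d(sin α + sin β) = 29.567318; p = √p² = 5.437584; φ = atan2(cos α + cos β, d − sin α − sin β) − atan2(2, p) = -0.542781 rad; t = (α − φ) mod 2π = 4.089403 rad, q = (β − φ) mod 2π = 5.077259 rad → L = 5.54·(4.089403 + 5.437584 + 5.077259) = 5.54·14.604246 = 80.907521 m
RLR: c = (6 − d² + 2cos(α−β) + 2d(sin α − sin β))/8 = -0.799273; p = 2π − arccos c = 3.786305 rad; φ = atan2(cos α − cos β, d − sin α + sin β) = -0.196874 rad; t = (α − φ + p/2) mod 2π = 5.636648 rad, q = (α − β − t + p) mod 2π = 3.444986 rad → L = 5.54·(5.636648 + 3.786305 + 3.444986) = 5.54·12.867939 = 71.288383 m
LRL: c = (6 − d² + 2cos(α−β) − 2d(sin α − sin β))/8 = -2.071339, |c| > 1 → infeasible
Shortest: LSR with L = 49.833367 m ≈ 49.8334 m

49.8334 m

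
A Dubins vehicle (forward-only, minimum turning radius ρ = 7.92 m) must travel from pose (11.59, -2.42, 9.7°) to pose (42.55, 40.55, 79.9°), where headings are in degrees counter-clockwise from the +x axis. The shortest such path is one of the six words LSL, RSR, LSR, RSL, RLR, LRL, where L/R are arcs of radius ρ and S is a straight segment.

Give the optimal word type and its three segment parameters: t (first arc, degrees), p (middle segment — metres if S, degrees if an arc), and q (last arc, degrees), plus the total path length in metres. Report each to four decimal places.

LSL: t = 46.4701°, p = 44.0019 m, q = 23.7299°, L = 53.7057 m

Let ψ = atan2(Δy, Δx) = atan2(42.97, 30.96) = 54.2271° be the start→goal bearing.
Normalize: d = |goal − start| / ρ = 52.961708/7.92 = 6.687084, α = (θ_start − ψ) mod 360° = 315.4729° = 5.506040 rad, β = (θ_goal − ψ) mod 360° = 25.6729° = 0.448076 rad.
Common terms: sin α = -0.701247, cos α = 0.712918, sin β = 0.433232, cos β = 0.901282, cos(α−β) = 0.338738, d² = 44.717097. Work in radians in the unit-radius frame; every candidate has L = ρ·(t + p + q).
LSL: p² = 2 + d² − 2cos(α−β) + 2d(sin α − sin β) = 30.866905; p = √p² = 5.555799; φ = atan2(cos β − cos α, d + sin α − sin β) = 0.033911 rad; t = (φ − α) mod 2π = 0.811056 rad, q = (β − φ) mod 2π = 0.414165 rad → L = 7.92·(0.811056 + 5.555799 + 0.414165) = 7.92·6.781020 = 53.705681 m
RSR: p² = 2 + d² − 2cos(α−β) + 2d(sin β − sin α) = 61.212337; p = √p² = 7.823831; φ = atan2(cos α − cos β, d − sin α + sin β) = -0.024078 rad; t = (α − φ) mod 2π = 5.530118 rad, q = (φ − β) mod 2π = 5.811032 rad → L = 7.92·(5.530118 + 7.823831 + 5.811032) = 7.92·19.164981 = 151.786648 m
LSR: p² = d² − 2 + 2cos(α−β) + 2d(sin α + sin β) = 39.810094; p = √p² = 6.309524; φ = atan2(−cos α − cos β, d + sin α + sin β) − atan2(−2, p) = 0.060601 rad; t = (φ − α) mod 2π = 0.837746 rad, q = (φ − β) mod 2π = 5.895710 rad → L = 7.92·(0.837746 + 6.309524 + 5.895710) = 7.92·13.042980 = 103.300405 m
RSL: p² = d² − 2 + 2cos(α−β) − 2d(sin α + sin β) = 46.979052; p = √p² = 6.854127; φ = atan2(cos α + cos β, d − sin α − sin β) − atan2(2, p) = -0.055861 rad; t = (α − φ) mod 2π = 5.561901 rad, q = (β − φ) mod 2π = 0.503937 rad → L = 7.92·(5.561901 + 6.854127 + 0.503937) = 7.92·12.919964 = 102.326119 m
RLR: c = (6 − d² + 2cos(α−β) + 2d(sin α − sin β))/8 = -6.651542, |c| > 1 → infeasible
LRL: c = (6 − d² + 2cos(α−β) − 2d(sin α − sin β))/8 = -2.858363, |c| > 1 → infeasible
Shortest: LSL with L = 53.705681 m ≈ 53.7057 m
Convert LSL to answer units (arcs ×180/π): t = 0.811056·180/π = 46.4701°, p = ρ·p = 7.92·5.555799 = 44.0019 m, q = 0.414165·180/π = 23.7299°, L = 53.7057 m.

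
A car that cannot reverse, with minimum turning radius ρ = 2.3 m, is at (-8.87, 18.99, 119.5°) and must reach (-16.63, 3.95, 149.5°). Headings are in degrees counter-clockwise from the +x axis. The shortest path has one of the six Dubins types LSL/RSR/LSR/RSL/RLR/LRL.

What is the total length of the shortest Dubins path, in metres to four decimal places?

Let ψ = atan2(Δy, Δx) = atan2(-15.04, -7.76) = -117.2918° be the start→goal bearing.
Normalize: d = |goal − start| / ρ = 16.923924/2.3 = 7.358228, α = (θ_start − ψ) mod 360° = 236.7918° = 4.132797 rad, β = (θ_goal − ψ) mod 360° = 266.7918° = 4.656395 rad.
Common terms: sin α = -0.836686, cos α = -0.547683, sin β = -0.998433, cos β = -0.055964, cos(α−β) = 0.866025, d² = 54.143516. Work in radians in the unit-radius frame; every candidate has L = ρ·(t + p + q).
LSL: p² = 2 + d² − 2cos(α−β) + 2d(sin α − sin β) = 56.791804; p = √p² = 7.536034; φ = atan2(cos β − cos α, d + sin α − sin β) = 0.065295 rad; t = (φ − α) mod 2π = 2.215684 rad, q = (β − φ) mod 2π = 4.591100 rad → L = 2.3·(2.215684 + 7.536034 + 4.591100) = 2.3·14.342818 = 32.988481 m
RSR: p² = 2 + d² − 2cos(α−β) + 2d(sin β − sin α) = 52.031126; p = √p² = 7.213260; φ = atan2(cos α − cos β, d − sin α + sin β) = -0.068222 rad; t = (α − φ) mod 2π = 4.201018 rad, q = (φ − β) mod 2π = 1.558568 rad → L = 2.3·(4.201018 + 7.213260 + 1.558568) = 2.3·12.972847 = 29.837548 m
LSR: p² = d² − 2 + 2cos(α−β) + 2d(sin α + sin β) = 26.869123; p = √p² = 5.183543; φ = atan2(−cos α − cos β, d + sin α + sin β) − atan2(−2, p) = 0.477100 rad; t = (φ − α) mod 2π = 2.627488 rad, q = (φ − β) mod 2π = 2.103890 rad → L = 2.3·(2.627488 + 5.183543 + 2.103890) = 2.3·9.914922 = 22.804319 m
RSL: p² = d² − 2 + 2cos(α−β) − 2d(sin α + sin β) = 80.882011; p = √p² = 8.993443; φ = atan2(cos α + cos β, d − sin α − sin β) − atan2(2, p) = -0.284391 rad; t = (α − φ) mod 2π = 4.417187 rad, q = (β − φ) mod 2π = 4.940786 rad → L = 2.3·(4.417187 + 8.993443 + 4.940786) = 2.3·18.351416 = 42.208257 m
RLR: c = (6 − d² + 2cos(α−β) + 2d(sin α − sin β))/8 = -5.503891, |c| > 1 → infeasible
LRL: c = (6 − d² + 2cos(α−β) − 2d(sin α − sin β))/8 = -6.098976, |c| > 1 → infeasible
Shortest: LSR with L = 22.804319 m ≈ 22.8043 m

22.8043 m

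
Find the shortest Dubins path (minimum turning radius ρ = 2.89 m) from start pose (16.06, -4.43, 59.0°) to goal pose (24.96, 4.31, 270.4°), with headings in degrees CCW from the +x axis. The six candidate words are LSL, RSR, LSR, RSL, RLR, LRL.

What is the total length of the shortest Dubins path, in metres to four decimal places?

18.3072 m

Let ψ = atan2(Δy, Δx) = atan2(8.74, 8.90) = 44.4803° be the start→goal bearing.
Normalize: d = |goal − start| / ρ = 12.473877/2.89 = 4.316220, α = (θ_start − ψ) mod 360° = 14.5197° = 0.253416 rad, β = (θ_goal − ψ) mod 360° = 225.9197° = 3.943042 rad.
Common terms: sin α = 0.250712, cos α = 0.968062, sin β = -0.718365, cos β = -0.695666, cos(α−β) = -0.853551, d² = 18.629758. Work in radians in the unit-radius frame; every candidate has L = ρ·(t + p + q).
LSL: p² = 2 + d² − 2cos(α−β) + 2d(sin α − sin β) = 30.702365; p = √p² = 5.540971; φ = atan2(cos β − cos α, d + sin α − sin β) = -0.304964 rad; t = (φ − α) mod 2π = 5.724805 rad, q = (β − φ) mod 2π = 4.248007 rad → L = 2.89·(5.724805 + 5.540971 + 4.248007) = 2.89·15.513783 = 44.834832 m
RSR: p² = 2 + d² − 2cos(α−β) + 2d(sin β − sin α) = 13.971354; p = √p² = 3.737827; φ = atan2(cos α − cos β, d − sin α + sin β) = 0.461292 rad; t = (α − φ) mod 2π = 6.075309 rad, q = (φ − β) mod 2π = 2.801435 rad → L = 2.89·(6.075309 + 3.737827 + 2.801435) = 2.89·12.614572 = 36.456113 m
LSR: p² = d² − 2 + 2cos(α−β) + 2d(sin α + sin β) = 10.885671; p = √p² = 3.299344; φ = atan2(−cos α − cos β, d + sin α + sin β) − atan2(−2, p) = 0.474291 rad; t = (φ − α) mod 2π = 0.220875 rad, q = (φ − β) mod 2π = 2.814435 rad → L = 2.89·(0.220875 + 3.299344 + 2.814435) = 2.89·6.334654 = 18.307150 m
RSL: p² = d² − 2 + 2cos(α−β) − 2d(sin α + sin β) = 18.959641; p = √p² = 4.354267; φ = atan2(cos α + cos β, d − sin α − sin β) − atan2(2, p) = -0.373698 rad; t = (α − φ) mod 2π = 0.627114 rad, q = (β − φ) mod 2π = 4.316740 rad → L = 2.89·(0.627114 + 4.354267 + 4.316740) = 2.89·9.298121 = 26.871571 m
RLR: c = (6 − d² + 2cos(α−β) + 2d(sin α − sin β))/8 = -0.746419; p = 2π − arccos c = 3.869724 rad; φ = atan2(cos α − cos β, d − sin α + sin β) = 0.461292 rad; t = (α − φ + p/2) mod 2π = 1.726986 rad, q = (α − β − t + p) mod 2π = 4.736297 rad → L = 2.89·(1.726986 + 3.869724 + 4.736297) = 2.89·10.333007 = 29.862391 m
LRL: c = (6 − d² + 2cos(α−β) − 2d(sin α − sin β))/8 = -2.837796, |c| > 1 → infeasible
Shortest: LSR with L = 18.307150 m ≈ 18.3072 m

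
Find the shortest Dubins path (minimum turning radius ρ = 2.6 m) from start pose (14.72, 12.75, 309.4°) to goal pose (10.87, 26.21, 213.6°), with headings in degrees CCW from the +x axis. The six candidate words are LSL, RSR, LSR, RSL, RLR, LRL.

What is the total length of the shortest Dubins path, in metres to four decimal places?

22.5979 m

Let ψ = atan2(Δy, Δx) = atan2(13.46, -3.85) = 105.9623° be the start→goal bearing.
Normalize: d = |goal − start| / ρ = 13.999789/2.6 = 5.384534, α = (θ_start − ψ) mod 360° = 203.4377° = 3.550658 rad, β = (θ_goal − ψ) mod 360° = 107.6377° = 1.878633 rad.
Common terms: sin α = -0.397752, cos α = -0.917493, sin β = 0.952991, cos β = -0.302998, cos(α−β) = -0.101056, d² = 28.993210. Work in radians in the unit-radius frame; every candidate has L = ρ·(t + p + q).
LSL: p² = 2 + d² − 2cos(α−β) + 2d(sin α − sin β) = 16.649072; p = √p² = 4.080327; φ = atan2(cos β − cos α, d + sin α − sin β) = 0.151175 rad; t = (φ − α) mod 2π = 2.883702 rad, q = (β − φ) mod 2π = 1.727458 rad → L = 2.6·(2.883702 + 4.080327 + 1.727458) = 2.6·8.691487 = 22.597867 m
RSR: p² = 2 + d² − 2cos(α−β) + 2d(sin β − sin α) = 45.741573; p = √p² = 6.763252; φ = atan2(cos α − cos β, d − sin α + sin β) = -0.090983 rad; t = (α − φ) mod 2π = 3.641642 rad, q = (φ − β) mod 2π = 4.313569 rad → L = 2.6·(3.641642 + 6.763252 + 4.313569) = 2.6·14.718462 = 38.268002 m
LSR: p² = d² − 2 + 2cos(α−β) + 2d(sin α + sin β) = 32.770504; p = √p² = 5.724553; φ = atan2(−cos α − cos β, d + sin α + sin β) − atan2(−2, p) = 0.538772 rad; t = (φ − α) mod 2π = 3.271299 rad, q = (φ − β) mod 2π = 4.943325 rad → L = 2.6·(3.271299 + 5.724553 + 4.943325) = 2.6·13.939177 = 36.241860 m
RSL: p² = d² − 2 + 2cos(α−β) − 2d(sin α + sin β) = 20.811691; p = √p² = 4.561983; φ = atan2(cos α + cos β, d − sin α − sin β) − atan2(2, p) = -0.660714 rad; t = (α − φ) mod 2π = 4.211372 rad, q = (β − φ) mod 2π = 2.539346 rad → L = 2.6·(4.211372 + 4.561983 + 2.539346) = 2.6·11.312702 = 29.413024 m
RLR: c = (6 − d² + 2cos(α−β) + 2d(sin α − sin β))/8 = -4.717697, |c| > 1 → infeasible
LRL: c = (6 − d² + 2cos(α−β) − 2d(sin α − sin β))/8 = -1.081134, |c| > 1 → infeasible
Shortest: LSL with L = 22.597867 m ≈ 22.5979 m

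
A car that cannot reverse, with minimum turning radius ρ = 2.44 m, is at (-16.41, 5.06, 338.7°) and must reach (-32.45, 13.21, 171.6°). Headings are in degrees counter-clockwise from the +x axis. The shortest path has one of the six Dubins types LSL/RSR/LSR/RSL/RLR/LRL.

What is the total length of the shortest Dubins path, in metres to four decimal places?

Let ψ = atan2(Δy, Δx) = atan2(8.15, -16.04) = 153.0647° be the start→goal bearing.
Normalize: d = |goal − start| / ρ = 17.991779/2.44 = 7.373680, α = (θ_start − ψ) mod 360° = 185.6353° = 3.239948 rad, β = (θ_goal − ψ) mod 360° = 18.5353° = 0.323503 rad.
Common terms: sin α = -0.098197, cos α = -0.995167, sin β = 0.317890, cos β = 0.948128, cos(α−β) = -0.974761, d² = 54.371154. Work in radians in the unit-radius frame; every candidate has L = ρ·(t + p + q).
LSL: p² = 2 + d² − 2cos(α−β) + 2d(sin α − sin β) = 52.184503; p = √p² = 7.223884; φ = atan2(cos β − cos α, d + sin α − sin β) = 0.272365 rad; t = (φ − α) mod 2π = 3.315602 rad, q = (β − φ) mod 2π = 0.051138 rad → L = 2.44·(3.315602 + 7.223884 + 0.051138) = 2.44·10.590624 = 25.841123 m
RSR: p² = 2 + d² − 2cos(α−β) + 2d(sin β − sin α) = 64.456849; p = √p² = 8.028502; φ = atan2(cos α − cos β, d − sin α + sin β) = -0.244478 rad; t = (α − φ) mod 2π = 3.484425 rad, q = (φ − β) mod 2π = 5.715205 rad → L = 2.44·(3.484425 + 8.028502 + 5.715205) = 2.44·17.228133 = 42.036644 m
LSR: p² = d² − 2 + 2cos(α−β) + 2d(sin α + sin β) = 53.661520; p = √p² = 7.325402; φ = atan2(−cos α − cos β, d + sin α + sin β) − atan2(−2, p) = 0.272722 rad; t = (φ − α) mod 2π = 3.315959 rad, q = (φ − β) mod 2π = 6.232404 rad → L = 2.44·(3.315959 + 7.325402 + 6.232404) = 2.44·16.873766 = 41.171988 m
RSL: p² = d² − 2 + 2cos(α−β) − 2d(sin α + sin β) = 47.181743; p = √p² = 6.868897; φ = atan2(cos α + cos β, d − sin α − sin β) − atan2(2, p) = -0.289909 rad; t = (α − φ) mod 2π = 3.529857 rad, q = (β − φ) mod 2π = 0.613412 rad → L = 2.44·(3.529857 + 6.868897 + 0.613412) = 2.44·11.012166 = 26.869685 m
RLR: c = (6 − d² + 2cos(α−β) + 2d(sin α − sin β))/8 = -7.057106, |c| > 1 → infeasible
LRL: c = (6 − d² + 2cos(α−β) − 2d(sin α − sin β))/8 = -5.523063, |c| > 1 → infeasible
Shortest: LSL with L = 25.841123 m ≈ 25.8411 m

25.8411 m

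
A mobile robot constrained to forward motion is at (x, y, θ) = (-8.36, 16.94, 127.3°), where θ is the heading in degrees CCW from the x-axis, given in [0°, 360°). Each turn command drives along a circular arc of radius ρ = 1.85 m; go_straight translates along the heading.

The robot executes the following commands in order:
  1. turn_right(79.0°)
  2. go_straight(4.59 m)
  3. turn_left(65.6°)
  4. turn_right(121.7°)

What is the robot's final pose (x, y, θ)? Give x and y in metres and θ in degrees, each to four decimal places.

(-2.9637, 27.2814, 352.2000°)

set_pose: (x, y, θ) = (-8.3600, 16.9400, 127.3000°), ρ = 1.85
turn_right(79.0°): centre at ρ to the right, rotate −79.0° → (-8.2697, 19.2918, 48.3000°)
go_straight(4.59): x += 4.59·cos θ, y += 4.59·sin θ → (-5.2162, 22.7188, 48.3000°)
turn_left(65.6°): centre at ρ to the left, rotate +65.6° → (-4.9062, 24.6990, 113.9000°)
turn_right(121.7°): centre at ρ to the right, rotate −121.7° → (-2.9637, 27.2814, -7.8000° ≡ 352.2000°)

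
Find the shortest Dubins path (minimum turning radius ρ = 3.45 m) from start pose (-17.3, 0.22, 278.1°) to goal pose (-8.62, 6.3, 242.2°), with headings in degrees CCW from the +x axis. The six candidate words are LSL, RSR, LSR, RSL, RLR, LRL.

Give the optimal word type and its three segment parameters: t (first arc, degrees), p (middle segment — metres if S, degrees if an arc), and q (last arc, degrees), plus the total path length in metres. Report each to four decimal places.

Let ψ = atan2(Δy, Δx) = atan2(6.08, 8.68) = 35.0097° be the start→goal bearing.
Normalize: d = |goal − start| / ρ = 10.597585/3.45 = 3.071764, α = (θ_start − ψ) mod 360° = 243.0903° = 4.242725 rad, β = (θ_goal − ψ) mod 360° = 207.1903° = 3.616152 rad.
Common terms: sin α = -0.891721, cos α = -0.452586, sin β = -0.456947, cos β = -0.889494, cos(α−β) = 0.810042, d² = 9.435732. Work in radians in the unit-radius frame; every candidate has L = ρ·(t + p + q).
LSL: p² = 2 + d² − 2cos(α−β) + 2d(sin α − sin β) = 7.144604; p = √p² = 2.672939; φ = atan2(cos β − cos α, d + sin α − sin β) = -0.164193 rad; t = (φ − α) mod 2π = 1.876267 rad, q = (β − φ) mod 2π = 3.780345 rad → L = 3.45·(1.876267 + 2.672939 + 3.780345) = 3.45·8.329551 = 28.736952 m
RSR: p² = 2 + d² − 2cos(α−β) + 2d(sin β − sin α) = 12.486694; p = √p² = 3.533652; φ = atan2(cos α − cos β, d − sin α + sin β) = 0.123959 rad; t = (α − φ) mod 2π = 4.118766 rad, q = (φ − β) mod 2π = 2.790992 rad → L = 3.45·(4.118766 + 3.533652 + 2.790992) = 3.45·10.443410 = 36.029765 m
LSR: p² = d² − 2 + 2cos(α−β) + 2d(sin α + sin β) = 0.770240; p = √p² = 0.877633; φ = atan2(−cos α − cos β, d + sin α + sin β) − atan2(−2, p) = 1.819009 rad; t = (φ − α) mod 2π = 3.859469 rad, q = (φ − β) mod 2π = 4.486042 rad → L = 3.45·(3.859469 + 0.877633 + 4.486042) = 3.45·9.223144 = 31.819848 m
RSL: p² = d² − 2 + 2cos(α−β) − 2d(sin α + sin β) = 17.341390; p = √p² = 4.164299; φ = atan2(cos α + cos β, d − sin α − sin β) − atan2(2, p) = -0.742506 rad; t = (α − φ) mod 2π = 4.985231 rad, q = (β − φ) mod 2π = 4.358658 rad → L = 3.45·(4.985231 + 4.164299 + 4.358658) = 3.45·13.508189 = 46.603251 m
RLR: c = (6 − d² + 2cos(α−β) + 2d(sin α − sin β))/8 = -0.560837; p = 2π − arccos c = 4.116993 rad; φ = atan2(cos α − cos β, d − sin α + sin β) = 0.123959 rad; t = (α − φ + p/2) mod 2π = 6.177263 rad, q = (α − β − t + p) mod 2π = 4.849489 rad → L = 3.45·(6.177263 + 4.116993 + 4.849489) = 3.45·15.143744 = 52.245918 m
LRL: c = (6 − d² + 2cos(α−β) − 2d(sin α − sin β))/8 = 0.106925; p = 2π − arccos c = 4.819518 rad; φ = atan2(cos β − cos α, d + sin α − sin β) = -0.164193 rad; t = (φ − α + p/2) mod 2π = 4.286026 rad, q = (β − α − t + p) mod 2π = 6.190104 rad → L = 3.45·(4.286026 + 4.819518 + 6.190104) = 3.45·15.295649 = 52.769988 m
Shortest: LSL with L = 28.736952 m ≈ 28.7370 m
Convert LSL to answer units (arcs ×180/π): t = 1.876267·180/π = 107.5022°, p = ρ·p = 3.45·2.672939 = 9.2216 m, q = 3.780345·180/π = 216.5978°, L = 28.7370 m.

LSL: t = 107.5022°, p = 9.2216 m, q = 216.5978°, L = 28.7370 m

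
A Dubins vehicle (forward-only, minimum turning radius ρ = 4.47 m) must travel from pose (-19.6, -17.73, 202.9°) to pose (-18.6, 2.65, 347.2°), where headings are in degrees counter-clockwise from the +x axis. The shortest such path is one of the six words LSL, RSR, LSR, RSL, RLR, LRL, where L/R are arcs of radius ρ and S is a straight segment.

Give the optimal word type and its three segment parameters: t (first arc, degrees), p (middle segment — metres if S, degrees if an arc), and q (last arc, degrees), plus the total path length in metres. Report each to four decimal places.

RSR: t = 121.2591°, p = 12.0312 m, q = 94.4409°, L = 28.8593 m

Let ψ = atan2(Δy, Δx) = atan2(20.38, 1.00) = 87.1909° be the start→goal bearing.
Normalize: d = |goal − start| / ρ = 20.404519/4.47 = 4.564769, α = (θ_start − ψ) mod 360° = 115.7091° = 2.019505 rad, β = (θ_goal − ψ) mod 360° = 260.0091° = 4.538015 rad.
Common terms: sin α = 0.901008, cos α = -0.433803, sin β = -0.984835, cos β = -0.173491, cos(α−β) = -0.812084, d² = 20.837119. Work in radians in the unit-radius frame; every candidate has L = ρ·(t + p + q).
LSL: p² = 2 + d² − 2cos(α−β) + 2d(sin α − sin β) = 41.678167; p = √p² = 6.455863; φ = atan2(cos β − cos α, d + sin α − sin β) = 0.040333 rad; t = (φ − α) mod 2π = 4.304013 rad, q = (β − φ) mod 2π = 4.497683 rad → L = 4.47·(4.304013 + 6.455863 + 4.497683) = 4.47·15.257558 = 68.201286 m
RSR: p² = 2 + d² − 2cos(α−β) + 2d(sin β − sin α) = 7.244406; p = √p² = 2.691544; φ = atan2(cos α − cos β, d − sin α + sin β) = -0.096866 rad; t = (α − φ) mod 2π = 2.116371 rad, q = (φ − β) mod 2π = 1.648304 rad → L = 4.47·(2.116371 + 2.691544 + 1.648304) = 4.47·6.456219 = 28.859298 m
LSR: p² = d² − 2 + 2cos(α−β) + 2d(sin α + sin β) = 16.447647; p = √p² = 4.055570; φ = atan2(−cos α − cos β, d + sin α + sin β) − atan2(−2, p) = 0.592859 rad; t = (φ − α) mod 2π = 4.856539 rad, q = (φ − β) mod 2π = 2.338029 rad → L = 4.47·(4.856539 + 4.055570 + 2.338029) = 4.47·11.250138 = 50.288119 m
RSL: p² = d² − 2 + 2cos(α−β) − 2d(sin α + sin β) = 17.978258; p = √p² = 4.240078; φ = atan2(cos α + cos β, d − sin α − sin β) − atan2(2, p) = -0.570648 rad; t = (α − φ) mod 2π = 2.590153 rad, q = (β − φ) mod 2π = 5.108664 rad → L = 4.47·(2.590153 + 4.240078 + 5.108664) = 4.47·11.938895 = 53.366859 m
RLR: c = (6 − d² + 2cos(α−β) + 2d(sin α − sin β))/8 = 0.094449; p = 2π − arccos c = 4.806979 rad; φ = atan2(cos α − cos β, d − sin α + sin β) = -0.096866 rad; t = (α − φ + p/2) mod 2π = 4.519861 rad, q = (α − β − t + p) mod 2π = 4.051794 rad → L = 4.47·(4.519861 + 4.806979 + 4.051794) = 4.47·13.378634 = 59.802492 m
LRL: c = (6 − d² + 2cos(α−β) − 2d(sin α − sin β))/8 = -4.209771, |c| > 1 → infeasible
Shortest: RSR with L = 28.859298 m ≈ 28.8593 m
Convert RSR to answer units (arcs ×180/π): t = 2.116371·180/π = 121.2591°, p = ρ·p = 4.47·2.691544 = 12.0312 m, q = 1.648304·180/π = 94.4409°, L = 28.8593 m.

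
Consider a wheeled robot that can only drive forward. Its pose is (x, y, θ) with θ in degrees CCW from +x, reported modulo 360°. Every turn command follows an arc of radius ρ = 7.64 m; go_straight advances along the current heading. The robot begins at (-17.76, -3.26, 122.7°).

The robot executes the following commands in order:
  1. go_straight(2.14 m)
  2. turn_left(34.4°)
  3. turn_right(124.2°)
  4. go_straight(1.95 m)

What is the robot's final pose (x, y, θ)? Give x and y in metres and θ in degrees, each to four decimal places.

set_pose: (x, y, θ) = (-17.7600, -3.2600, 122.7000°), ρ = 7.64
go_straight(2.14): x += 2.14·cos θ, y += 2.14·sin θ → (-18.9161, -1.4592, 122.7000°)
turn_left(34.4°): centre at ρ to the left, rotate +34.4° → (-22.3723, 1.4513, 157.1000°)
turn_right(124.2°): centre at ρ to the right, rotate −124.2° → (-23.5493, 14.9038, 32.9000°)
go_straight(1.95): x += 1.95·cos θ, y += 1.95·sin θ → (-21.9120, 15.9630, 32.9000°)

(-21.9120, 15.9630, 32.9000°)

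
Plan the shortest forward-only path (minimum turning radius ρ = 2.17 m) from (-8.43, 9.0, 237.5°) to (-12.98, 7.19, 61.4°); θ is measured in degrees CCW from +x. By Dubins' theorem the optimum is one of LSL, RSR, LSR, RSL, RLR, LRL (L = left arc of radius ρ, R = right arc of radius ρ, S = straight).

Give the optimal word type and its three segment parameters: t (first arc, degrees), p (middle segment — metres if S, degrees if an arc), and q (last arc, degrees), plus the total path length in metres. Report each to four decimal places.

Let ψ = atan2(Δy, Δx) = atan2(-1.81, -4.55) = -158.3072° be the start→goal bearing.
Normalize: d = |goal − start| / ρ = 4.896795/2.17 = 2.256587, α = (θ_start − ψ) mod 360° = 35.8072° = 0.624954 rad, β = (θ_goal − ψ) mod 360° = 219.7072° = 3.834615 rad.
Common terms: sin α = 0.585060, cos α = 0.810990, sin β = -0.638865, cos β = -0.769319, cos(α−β) = -0.997684, d² = 5.092187. Work in radians in the unit-radius frame; every candidate has L = ρ·(t + p + q).
LSL: p² = 2 + d² − 2cos(α−β) + 2d(sin α − sin β) = 14.611343; p = √p² = 3.822479; φ = atan2(cos β − cos α, d + sin α − sin β) = -0.426213 rad; t = (φ − α) mod 2π = 5.232019 rad, q = (β − φ) mod 2π = 4.260827 rad → L = 2.17·(5.232019 + 3.822479 + 4.260827) = 2.17·13.315324 = 28.894254 m
RSR: p² = 2 + d² − 2cos(α−β) + 2d(sin β − sin α) = 3.563769; p = √p² = 1.887795; φ = atan2(cos α − cos β, d − sin α + sin β) = 0.991995 rad; t = (α − φ) mod 2π = 5.916144 rad, q = (φ − β) mod 2π = 3.440566 rad → L = 2.17·(5.916144 + 1.887795 + 3.440566) = 2.17·11.244505 = 24.400575 m
LSR: p² = d² − 2 + 2cos(α−β) + 2d(sin α + sin β) = 0.853988; p = √p² = 0.924115; φ = atan2(−cos α − cos β, d + sin α + sin β) − atan2(−2, p) = 1.119046 rad; t = (φ − α) mod 2π = 0.494092 rad, q = (φ − β) mod 2π = 3.567617 rad → L = 2.17·(0.494092 + 0.924115 + 3.567617) = 2.17·4.985823 = 10.819235 m
RSL: p² = d² − 2 + 2cos(α−β) − 2d(sin α + sin β) = 1.339649; p = √p² = 1.157432; φ = atan2(cos α + cos β, d − sin α − sin β) − atan2(2, p) = -1.028139 rad; t = (α − φ) mod 2π = 1.653093 rad, q = (β − φ) mod 2π = 4.862754 rad → L = 2.17·(1.653093 + 1.157432 + 4.862754) = 2.17·7.673280 = 16.651017 m
RLR: c = (6 − d² + 2cos(α−β) + 2d(sin α − sin β))/8 = 0.554529; p = 2π − arccos c = 5.300186 rad; φ = atan2(cos α − cos β, d − sin α + sin β) = 0.991995 rad; t = (α − φ + p/2) mod 2π = 2.283052 rad, q = (α − β − t + p) mod 2π = 6.090659 rad → L = 2.17·(2.283052 + 5.300186 + 6.090659) = 2.17·13.673896 = 29.672355 m
LRL: c = (6 − d² + 2cos(α−β) − 2d(sin α − sin β))/8 = -0.826418; p = 2π − arccos c = 3.739673 rad; φ = atan2(cos β − cos α, d + sin α − sin β) = -0.426213 rad; t = (φ − α + p/2) mod 2π = 0.818670 rad, q = (β − α − t + p) mod 2π = 6.130664 rad → L = 2.17·(0.818670 + 3.739673 + 6.130664) = 2.17·10.689007 = 23.195145 m
Shortest: LSR with L = 10.819235 m ≈ 10.8192 m
Convert LSR to answer units (arcs ×180/π): t = 0.494092·180/π = 28.3094°, p = ρ·p = 2.17·0.924115 = 2.0053 m, q = 3.567617·180/π = 204.4094°, L = 10.8192 m.

LSR: t = 28.3094°, p = 2.0053 m, q = 204.4094°, L = 10.8192 m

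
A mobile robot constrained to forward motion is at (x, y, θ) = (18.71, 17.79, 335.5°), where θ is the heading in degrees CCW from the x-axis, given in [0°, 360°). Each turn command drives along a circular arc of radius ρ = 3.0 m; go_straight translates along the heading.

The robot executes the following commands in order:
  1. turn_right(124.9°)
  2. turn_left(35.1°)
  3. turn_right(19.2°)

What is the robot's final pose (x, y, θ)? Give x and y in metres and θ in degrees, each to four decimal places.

(17.2279, 10.2997, 226.5000°)

set_pose: (x, y, θ) = (18.7100, 17.7900, 335.5000°), ρ = 3.0
turn_right(124.9°): centre at ρ to the right, rotate −124.9° → (18.9930, 12.4779, 210.6000°)
turn_left(35.1°): centre at ρ to the left, rotate +35.1° → (17.7860, 11.1302, 245.7000°)
turn_right(19.2°): centre at ρ to the right, rotate −19.2° → (17.2279, 10.2997, 226.5000°)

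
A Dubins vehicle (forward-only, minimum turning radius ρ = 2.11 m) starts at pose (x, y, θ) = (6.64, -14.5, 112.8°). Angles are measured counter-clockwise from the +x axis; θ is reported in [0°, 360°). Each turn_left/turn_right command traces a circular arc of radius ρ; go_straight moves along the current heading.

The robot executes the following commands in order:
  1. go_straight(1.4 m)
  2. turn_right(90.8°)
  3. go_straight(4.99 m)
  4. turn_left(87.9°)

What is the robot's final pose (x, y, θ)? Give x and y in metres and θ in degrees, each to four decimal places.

set_pose: (x, y, θ) = (6.6400, -14.5000, 112.8000°), ρ = 2.11
go_straight(1.4): x += 1.4·cos θ, y += 1.4·sin θ → (6.0975, -13.2094, 112.8000°)
turn_right(90.8°): centre at ρ to the right, rotate −90.8° → (7.2522, -10.4354, 22.0000°)
go_straight(4.99): x += 4.99·cos θ, y += 4.99·sin θ → (11.8788, -8.5661, 22.0000°)
turn_left(87.9°): centre at ρ to the left, rotate +87.9° → (13.0724, -5.8915, 109.9000°)

(13.0724, -5.8915, 109.9000°)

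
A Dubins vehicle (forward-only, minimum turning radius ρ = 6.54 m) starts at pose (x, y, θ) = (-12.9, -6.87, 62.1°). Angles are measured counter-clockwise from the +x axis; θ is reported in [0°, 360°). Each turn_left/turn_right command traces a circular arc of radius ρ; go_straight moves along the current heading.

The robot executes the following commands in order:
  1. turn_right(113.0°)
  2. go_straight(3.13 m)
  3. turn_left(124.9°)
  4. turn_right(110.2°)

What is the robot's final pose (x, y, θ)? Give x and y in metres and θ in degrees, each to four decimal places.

(21.4404, -2.4379, 323.8000°)

set_pose: (x, y, θ) = (-12.9000, -6.8700, 62.1000°), ρ = 6.54
turn_right(113.0°): centre at ρ to the right, rotate −113.0° → (-2.0448, -5.8056, -50.9000° ≡ 309.1000°)
go_straight(3.13): x += 3.13·cos θ, y += 3.13·sin θ → (-0.0708, -8.2347, 309.1000°)
turn_left(124.9°): centre at ρ to the left, rotate +124.9° → (11.2912, -5.9127, 434.0000° ≡ 74.0000°)
turn_right(110.2°): centre at ρ to the right, rotate −110.2° → (21.4404, -2.4379, -36.2000° ≡ 323.8000°)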